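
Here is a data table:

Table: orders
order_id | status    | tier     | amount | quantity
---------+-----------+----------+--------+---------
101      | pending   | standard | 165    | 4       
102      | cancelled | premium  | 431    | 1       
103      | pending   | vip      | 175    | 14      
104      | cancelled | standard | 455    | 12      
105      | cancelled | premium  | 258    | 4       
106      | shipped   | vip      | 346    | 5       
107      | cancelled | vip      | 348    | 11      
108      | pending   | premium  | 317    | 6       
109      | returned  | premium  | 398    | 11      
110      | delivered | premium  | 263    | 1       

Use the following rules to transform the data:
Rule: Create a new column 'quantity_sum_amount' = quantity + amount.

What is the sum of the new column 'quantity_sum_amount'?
3225

Step 1: For each record, compute quantity + amount
Example calculations:
  4 + 165 = 169
  1 + 431 = 432
  14 + 175 = 189
  ...
Step 2: Sum all derived values
Step 3: Total = 3225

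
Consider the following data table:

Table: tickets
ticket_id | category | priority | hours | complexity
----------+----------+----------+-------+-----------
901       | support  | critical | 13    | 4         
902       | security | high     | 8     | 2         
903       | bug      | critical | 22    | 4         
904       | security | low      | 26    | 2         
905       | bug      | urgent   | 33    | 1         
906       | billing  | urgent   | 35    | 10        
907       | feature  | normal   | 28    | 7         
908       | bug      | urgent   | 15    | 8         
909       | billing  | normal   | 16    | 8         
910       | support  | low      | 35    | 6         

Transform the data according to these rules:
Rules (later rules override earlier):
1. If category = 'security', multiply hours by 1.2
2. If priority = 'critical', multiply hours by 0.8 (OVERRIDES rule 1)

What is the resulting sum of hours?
230.8

Step 1: Rule 2 takes priority for records with priority = 'critical'
  - 2 records: 35 × 0.8 = 28.0
Step 2: Rule 1 applies to remaining records with category = 'security'
  - 2 records: 34 × 1.2 = 40.8
Step 3: Other records unchanged: 162
Step 4: Final sum = 28.0 + 40.8 + 162 = 230.8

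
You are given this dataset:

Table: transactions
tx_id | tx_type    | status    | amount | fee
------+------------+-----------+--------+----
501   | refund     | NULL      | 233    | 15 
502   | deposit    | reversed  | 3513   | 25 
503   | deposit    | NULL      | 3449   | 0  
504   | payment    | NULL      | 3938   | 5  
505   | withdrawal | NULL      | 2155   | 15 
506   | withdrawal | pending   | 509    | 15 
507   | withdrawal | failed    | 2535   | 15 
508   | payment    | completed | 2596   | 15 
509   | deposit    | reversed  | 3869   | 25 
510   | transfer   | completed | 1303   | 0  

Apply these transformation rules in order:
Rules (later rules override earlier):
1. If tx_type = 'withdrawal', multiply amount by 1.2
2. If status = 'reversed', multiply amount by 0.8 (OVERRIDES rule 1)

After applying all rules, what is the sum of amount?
23663.4

Step 1: Rule 2 takes priority for records with status = 'reversed'
  - 2 records: 7382 × 0.8 = 5905.6
Step 2: Rule 1 applies to remaining records with tx_type = 'withdrawal'
  - 3 records: 5199 × 1.2 = 6238.8
Step 3: Other records unchanged: 11519
Step 4: Final sum = 5905.6 + 6238.8 + 11519 = 23663.4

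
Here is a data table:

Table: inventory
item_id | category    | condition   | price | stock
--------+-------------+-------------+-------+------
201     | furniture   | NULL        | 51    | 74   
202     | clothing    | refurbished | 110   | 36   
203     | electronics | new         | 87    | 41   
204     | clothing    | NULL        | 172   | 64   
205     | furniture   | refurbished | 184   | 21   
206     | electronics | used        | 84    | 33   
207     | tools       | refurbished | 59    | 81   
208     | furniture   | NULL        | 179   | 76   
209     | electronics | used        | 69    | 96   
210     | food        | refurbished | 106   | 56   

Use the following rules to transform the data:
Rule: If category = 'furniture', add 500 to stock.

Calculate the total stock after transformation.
2078

Step 1: Count records where category = 'furniture': 3
Step 2: Total bonus added: 3 × 500 = 1500
Step 3: Original sum of stock: 578
Step 4: Final sum = 578 + 1500 = 2078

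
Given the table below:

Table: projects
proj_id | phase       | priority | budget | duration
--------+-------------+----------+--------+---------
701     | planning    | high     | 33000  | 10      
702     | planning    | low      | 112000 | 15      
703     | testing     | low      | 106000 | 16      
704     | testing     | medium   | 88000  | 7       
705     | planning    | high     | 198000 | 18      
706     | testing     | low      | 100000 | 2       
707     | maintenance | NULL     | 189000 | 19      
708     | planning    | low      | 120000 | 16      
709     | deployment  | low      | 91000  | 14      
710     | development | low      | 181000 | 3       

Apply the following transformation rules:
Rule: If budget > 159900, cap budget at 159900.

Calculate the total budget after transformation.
1129700

Step 1: 3 records have budget > 159900
Step 2: These records originally summed to 568000
Step 3: After capping: 3 × 159900 = 479700
Step 4: Unaffected records sum: 650000
Step 5: Final sum = 479700 + 650000 = 1129700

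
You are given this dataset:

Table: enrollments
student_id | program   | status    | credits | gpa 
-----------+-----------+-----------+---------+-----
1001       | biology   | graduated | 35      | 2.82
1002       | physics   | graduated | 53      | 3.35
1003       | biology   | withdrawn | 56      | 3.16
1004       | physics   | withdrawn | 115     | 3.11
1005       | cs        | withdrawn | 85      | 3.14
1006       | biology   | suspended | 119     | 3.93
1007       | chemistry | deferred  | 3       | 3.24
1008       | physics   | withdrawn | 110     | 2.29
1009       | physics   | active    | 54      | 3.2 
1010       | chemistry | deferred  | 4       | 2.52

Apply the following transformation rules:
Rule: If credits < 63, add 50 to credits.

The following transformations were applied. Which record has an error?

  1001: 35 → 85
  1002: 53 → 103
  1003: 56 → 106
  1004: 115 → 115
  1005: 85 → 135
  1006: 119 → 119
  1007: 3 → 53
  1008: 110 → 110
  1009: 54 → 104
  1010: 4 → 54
Record 1005 has an error. The correct transformed value should be 85, not 135.

Step 1: Check each record against the rule
Step 2: Record 1005 has credits = 85
Step 3: Since 85 >= 63, the bonus should not have been applied
Step 4: Correct value = 85, but claimed value = 135
Conclusion: Record 1005 has the error.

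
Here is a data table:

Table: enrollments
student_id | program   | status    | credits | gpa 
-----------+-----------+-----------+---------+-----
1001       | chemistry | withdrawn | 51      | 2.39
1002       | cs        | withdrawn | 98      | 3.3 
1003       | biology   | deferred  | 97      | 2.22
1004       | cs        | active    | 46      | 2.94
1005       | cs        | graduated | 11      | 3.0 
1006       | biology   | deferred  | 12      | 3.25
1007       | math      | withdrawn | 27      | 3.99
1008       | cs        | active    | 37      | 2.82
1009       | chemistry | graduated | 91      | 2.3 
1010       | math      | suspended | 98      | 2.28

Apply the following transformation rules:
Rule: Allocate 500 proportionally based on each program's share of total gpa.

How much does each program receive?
biology: 96.0, chemistry: 82.31, cs: 211.65, math: 110.04

Step 1: Calculate total gpa = 28.49
Step 2: Calculate each program's proportion:
  biology: 5.47/28.49 = 19.20% → 96.0
  chemistry: 4.69/28.49 = 16.46% → 82.31
  cs: 12.06/28.49 = 42.33% → 211.65
  math: 6.27/28.49 = 22.01% → 110.04
Step 3: Verify: sum of allocations ≈ 500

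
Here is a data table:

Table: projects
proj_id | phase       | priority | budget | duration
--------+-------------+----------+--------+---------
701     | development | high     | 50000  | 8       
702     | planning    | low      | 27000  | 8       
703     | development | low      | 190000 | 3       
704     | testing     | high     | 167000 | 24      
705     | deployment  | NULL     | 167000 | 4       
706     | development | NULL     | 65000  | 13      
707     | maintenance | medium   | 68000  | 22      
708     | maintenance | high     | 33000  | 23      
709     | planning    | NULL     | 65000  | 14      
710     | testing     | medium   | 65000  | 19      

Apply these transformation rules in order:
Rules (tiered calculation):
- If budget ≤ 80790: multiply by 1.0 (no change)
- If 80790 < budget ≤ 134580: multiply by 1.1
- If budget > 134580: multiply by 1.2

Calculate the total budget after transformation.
1001800.0

Step 1: Tier 1 (budget ≤ 80790): 7 records, sum = 373000 × 1.0 = 373000.0
Step 2: Tier 2 (80790 < budget ≤ 134580): 0 records, sum = 0 × 1.1 = 0.0
Step 3: Tier 3 (budget > 134580): 3 records, sum = 524000 × 1.2 = 628800.0
Step 4: Final sum = 373000.0 + 0.0 + 628800.0 = 1001800.0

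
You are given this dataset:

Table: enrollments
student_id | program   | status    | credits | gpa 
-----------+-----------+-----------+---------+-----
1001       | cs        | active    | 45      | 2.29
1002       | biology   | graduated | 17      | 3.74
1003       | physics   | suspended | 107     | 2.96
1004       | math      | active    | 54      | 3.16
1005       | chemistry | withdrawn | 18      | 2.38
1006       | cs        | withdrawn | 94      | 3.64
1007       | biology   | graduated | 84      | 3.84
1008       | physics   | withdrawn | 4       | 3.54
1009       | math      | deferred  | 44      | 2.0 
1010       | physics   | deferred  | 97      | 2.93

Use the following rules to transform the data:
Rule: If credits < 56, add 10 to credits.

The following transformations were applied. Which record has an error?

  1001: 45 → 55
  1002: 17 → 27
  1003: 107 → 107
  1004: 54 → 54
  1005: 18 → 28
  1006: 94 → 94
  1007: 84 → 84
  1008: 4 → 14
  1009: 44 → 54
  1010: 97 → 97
Record 1004 has an error. The correct transformed value should be 64, not 54.

Step 1: Check each record against the rule
Step 2: Record 1004 has credits = 54
Step 3: Since 54 < 56, the bonus should have been applied
Step 4: Correct value = 64, but claimed value = 54
Conclusion: Record 1004 has the error.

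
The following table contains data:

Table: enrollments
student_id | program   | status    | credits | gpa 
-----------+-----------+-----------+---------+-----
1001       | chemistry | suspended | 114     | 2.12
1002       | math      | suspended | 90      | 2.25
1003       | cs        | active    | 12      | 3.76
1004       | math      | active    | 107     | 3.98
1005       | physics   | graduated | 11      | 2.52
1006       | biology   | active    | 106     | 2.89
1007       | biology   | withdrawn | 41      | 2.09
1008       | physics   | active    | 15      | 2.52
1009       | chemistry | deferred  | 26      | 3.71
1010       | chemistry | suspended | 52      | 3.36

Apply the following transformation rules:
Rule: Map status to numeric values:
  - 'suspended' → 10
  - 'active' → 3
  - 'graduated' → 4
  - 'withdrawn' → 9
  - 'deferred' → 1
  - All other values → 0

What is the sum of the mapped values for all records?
56

Step 1: Apply mapping to each record
Step 2: Count by status:
  'suspended': 3 records × 10 = 30
  'active': 4 records × 3 = 12
  'graduated': 1 records × 4 = 4
  'withdrawn': 1 records × 9 = 9
  'deferred': 1 records × 1 = 1
Step 3: Sum all mapped values = 56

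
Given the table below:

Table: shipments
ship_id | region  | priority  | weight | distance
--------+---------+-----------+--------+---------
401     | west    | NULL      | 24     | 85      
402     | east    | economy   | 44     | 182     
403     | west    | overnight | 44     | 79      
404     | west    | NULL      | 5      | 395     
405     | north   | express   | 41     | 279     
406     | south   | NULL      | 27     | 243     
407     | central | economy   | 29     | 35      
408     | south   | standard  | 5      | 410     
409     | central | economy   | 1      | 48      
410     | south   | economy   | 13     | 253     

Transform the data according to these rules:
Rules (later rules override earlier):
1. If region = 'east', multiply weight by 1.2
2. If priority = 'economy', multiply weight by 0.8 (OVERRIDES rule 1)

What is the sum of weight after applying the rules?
215.6

Step 1: Rule 2 takes priority for records with priority = 'economy'
  - 4 records: 87 × 0.8 = 69.6
Step 2: Rule 1 applies to remaining records with region = 'east'
  - 0 records: 0 × 1.2 = 0.0
Step 3: Other records unchanged: 146
Step 4: Final sum = 69.6 + 0.0 + 146 = 215.6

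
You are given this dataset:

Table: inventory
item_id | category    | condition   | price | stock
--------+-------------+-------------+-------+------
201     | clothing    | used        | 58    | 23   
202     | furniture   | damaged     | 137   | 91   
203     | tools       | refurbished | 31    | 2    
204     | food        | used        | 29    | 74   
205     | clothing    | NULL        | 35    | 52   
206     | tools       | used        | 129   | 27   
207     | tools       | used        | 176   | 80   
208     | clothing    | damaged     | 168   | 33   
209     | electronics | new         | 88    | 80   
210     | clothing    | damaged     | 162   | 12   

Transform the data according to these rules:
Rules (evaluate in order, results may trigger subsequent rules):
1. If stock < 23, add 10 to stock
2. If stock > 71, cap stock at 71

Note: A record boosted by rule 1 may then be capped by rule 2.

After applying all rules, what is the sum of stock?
453

Step 1: Apply rule 1 to records with stock < 23
  - 2 records get bonus of 10
  - Of these, 0 records then exceed 71 and get capped
Step 2: Apply rule 2 to records with stock > 71
  - 4 records (original) are capped
Step 3: Calculate final sum = 453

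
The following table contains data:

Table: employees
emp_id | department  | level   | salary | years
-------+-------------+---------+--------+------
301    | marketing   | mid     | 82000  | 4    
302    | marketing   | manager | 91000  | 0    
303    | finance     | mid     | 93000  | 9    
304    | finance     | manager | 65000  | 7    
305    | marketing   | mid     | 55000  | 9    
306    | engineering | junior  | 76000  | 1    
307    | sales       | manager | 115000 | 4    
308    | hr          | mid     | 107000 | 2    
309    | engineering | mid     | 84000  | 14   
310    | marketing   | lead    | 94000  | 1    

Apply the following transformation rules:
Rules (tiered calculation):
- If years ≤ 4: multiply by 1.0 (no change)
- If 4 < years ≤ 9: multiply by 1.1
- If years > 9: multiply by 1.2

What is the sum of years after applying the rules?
56.3

Step 1: Tier 1 (years ≤ 4): 6 records, sum = 12 × 1.0 = 12.0
Step 2: Tier 2 (4 < years ≤ 9): 3 records, sum = 25 × 1.1 = 27.5
Step 3: Tier 3 (years > 9): 1 records, sum = 14 × 1.2 = 16.8
Step 4: Final sum = 12.0 + 27.5 + 16.8 = 56.3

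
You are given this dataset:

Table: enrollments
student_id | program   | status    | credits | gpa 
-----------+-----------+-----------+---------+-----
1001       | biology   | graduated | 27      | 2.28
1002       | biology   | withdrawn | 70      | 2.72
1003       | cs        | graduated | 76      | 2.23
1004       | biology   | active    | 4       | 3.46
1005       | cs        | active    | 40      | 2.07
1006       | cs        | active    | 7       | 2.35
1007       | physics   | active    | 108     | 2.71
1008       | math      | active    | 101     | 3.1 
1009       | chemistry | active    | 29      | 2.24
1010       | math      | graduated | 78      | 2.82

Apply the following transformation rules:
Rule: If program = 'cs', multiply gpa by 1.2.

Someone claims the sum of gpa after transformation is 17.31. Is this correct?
No, the correct result is 27.31.

Step 1: Calculate the correct sum after transformation
Step 2: Apply multiplier 1.2 to records where program = 'cs'
Step 3: Correct result = 27.31
Step 4: Claimed result = 17.31
Step 5: 27.31 ≠ 17.31
Conclusion: The claimed result is incorrect. The correct answer is 27.31.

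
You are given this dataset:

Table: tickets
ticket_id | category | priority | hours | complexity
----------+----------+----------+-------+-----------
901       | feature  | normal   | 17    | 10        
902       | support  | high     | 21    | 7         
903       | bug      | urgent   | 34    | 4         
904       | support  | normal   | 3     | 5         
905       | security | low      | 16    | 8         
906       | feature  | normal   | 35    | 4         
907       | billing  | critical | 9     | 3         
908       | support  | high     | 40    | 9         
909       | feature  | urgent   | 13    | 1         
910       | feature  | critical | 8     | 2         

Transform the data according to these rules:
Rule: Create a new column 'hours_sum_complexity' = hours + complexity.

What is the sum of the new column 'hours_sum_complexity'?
249

Step 1: For each record, compute hours + complexity
Example calculations:
  17 + 10 = 27
  21 + 7 = 28
  34 + 4 = 38
  ...
Step 2: Sum all derived values
Step 3: Total = 249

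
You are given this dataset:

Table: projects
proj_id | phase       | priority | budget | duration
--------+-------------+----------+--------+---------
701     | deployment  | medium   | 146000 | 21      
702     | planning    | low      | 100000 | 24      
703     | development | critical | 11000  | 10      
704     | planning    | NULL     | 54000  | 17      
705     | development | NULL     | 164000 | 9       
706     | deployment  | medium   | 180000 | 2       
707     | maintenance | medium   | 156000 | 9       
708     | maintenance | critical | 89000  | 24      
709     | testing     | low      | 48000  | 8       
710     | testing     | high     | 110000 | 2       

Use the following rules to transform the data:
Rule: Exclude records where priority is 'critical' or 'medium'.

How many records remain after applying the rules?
5

Step 1: Count records to exclude
  - 2 (critical) + 3 (medium) = 5 records
Step 2: Total records: 10
Step 3: Remaining = 10 - 5 = 5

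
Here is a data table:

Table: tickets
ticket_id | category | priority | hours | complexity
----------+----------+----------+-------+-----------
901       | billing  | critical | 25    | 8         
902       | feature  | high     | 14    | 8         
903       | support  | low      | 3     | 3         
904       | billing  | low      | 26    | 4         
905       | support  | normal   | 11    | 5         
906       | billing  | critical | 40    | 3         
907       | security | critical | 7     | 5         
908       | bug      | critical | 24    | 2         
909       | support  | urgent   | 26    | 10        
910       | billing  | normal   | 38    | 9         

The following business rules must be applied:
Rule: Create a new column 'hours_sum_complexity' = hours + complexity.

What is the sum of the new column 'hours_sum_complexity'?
271

Step 1: For each record, compute hours + complexity
Example calculations:
  25 + 8 = 33
  14 + 8 = 22
  3 + 3 = 6
  ...
Step 2: Sum all derived values
Step 3: Total = 271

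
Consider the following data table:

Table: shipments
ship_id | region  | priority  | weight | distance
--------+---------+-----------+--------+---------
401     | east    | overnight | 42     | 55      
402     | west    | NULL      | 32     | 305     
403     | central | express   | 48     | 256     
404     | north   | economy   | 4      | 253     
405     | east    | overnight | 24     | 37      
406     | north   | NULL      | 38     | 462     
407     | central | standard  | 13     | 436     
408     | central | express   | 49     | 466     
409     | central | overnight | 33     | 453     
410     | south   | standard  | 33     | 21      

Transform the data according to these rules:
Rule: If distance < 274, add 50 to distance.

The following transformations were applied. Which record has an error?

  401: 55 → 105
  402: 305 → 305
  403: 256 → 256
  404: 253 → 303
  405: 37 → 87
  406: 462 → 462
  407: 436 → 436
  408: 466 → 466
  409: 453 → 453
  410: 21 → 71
Record 403 has an error. The correct transformed value should be 306, not 256.

Step 1: Check each record against the rule
Step 2: Record 403 has distance = 256
Step 3: Since 256 < 274, the bonus should have been applied
Step 4: Correct value = 306, but claimed value = 256
Conclusion: Record 403 has the error.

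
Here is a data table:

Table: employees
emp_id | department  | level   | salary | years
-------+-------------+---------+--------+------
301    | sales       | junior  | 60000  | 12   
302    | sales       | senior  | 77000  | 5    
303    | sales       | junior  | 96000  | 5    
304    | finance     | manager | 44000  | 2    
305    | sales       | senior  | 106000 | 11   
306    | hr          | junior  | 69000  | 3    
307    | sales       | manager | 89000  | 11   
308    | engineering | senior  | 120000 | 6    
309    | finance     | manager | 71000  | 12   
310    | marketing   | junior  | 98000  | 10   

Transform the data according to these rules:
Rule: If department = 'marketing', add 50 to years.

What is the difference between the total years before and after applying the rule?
50

Step 1: Original sum of years = 77
Step 2: 1 records have department = 'marketing'
Step 3: Each affected record changes by 50
Step 4: Total change = 1 × 50 = 50
Step 5: New sum = 77 + 50 = 127
Step 6: Difference = |127 - 77| = 50
        (Sum increased by 50)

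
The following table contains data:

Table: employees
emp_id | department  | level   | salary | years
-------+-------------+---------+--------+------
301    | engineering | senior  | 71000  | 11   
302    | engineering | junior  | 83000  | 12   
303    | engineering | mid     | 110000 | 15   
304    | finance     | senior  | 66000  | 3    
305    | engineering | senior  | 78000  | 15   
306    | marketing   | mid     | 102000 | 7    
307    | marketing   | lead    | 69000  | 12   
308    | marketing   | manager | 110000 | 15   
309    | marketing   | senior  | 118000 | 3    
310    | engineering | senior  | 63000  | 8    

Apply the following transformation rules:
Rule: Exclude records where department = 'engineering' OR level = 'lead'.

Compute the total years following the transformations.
28

Step 1: Find records where department = 'engineering' OR level = 'lead'
Step 2: 6 records match, summing to 73
Step 3: Original sum: 101
Step 4: Remaining sum = 101 - 73 = 28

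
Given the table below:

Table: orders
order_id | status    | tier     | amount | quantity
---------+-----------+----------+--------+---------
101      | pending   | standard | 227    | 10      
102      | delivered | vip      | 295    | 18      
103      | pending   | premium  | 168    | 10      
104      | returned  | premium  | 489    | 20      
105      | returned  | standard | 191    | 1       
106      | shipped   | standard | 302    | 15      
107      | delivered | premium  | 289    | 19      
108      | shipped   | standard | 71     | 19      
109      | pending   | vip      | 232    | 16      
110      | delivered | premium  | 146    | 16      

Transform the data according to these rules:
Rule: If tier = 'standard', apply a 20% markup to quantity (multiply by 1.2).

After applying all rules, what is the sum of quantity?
153.0

Step 1: Records with tier = 'standard' have total quantity = 45
Step 2: Apply multiplier: 45 × 1.2 = 54.0
Step 3: Other records total: 99
Step 4: Final sum = 54.0 + 99 = 153.0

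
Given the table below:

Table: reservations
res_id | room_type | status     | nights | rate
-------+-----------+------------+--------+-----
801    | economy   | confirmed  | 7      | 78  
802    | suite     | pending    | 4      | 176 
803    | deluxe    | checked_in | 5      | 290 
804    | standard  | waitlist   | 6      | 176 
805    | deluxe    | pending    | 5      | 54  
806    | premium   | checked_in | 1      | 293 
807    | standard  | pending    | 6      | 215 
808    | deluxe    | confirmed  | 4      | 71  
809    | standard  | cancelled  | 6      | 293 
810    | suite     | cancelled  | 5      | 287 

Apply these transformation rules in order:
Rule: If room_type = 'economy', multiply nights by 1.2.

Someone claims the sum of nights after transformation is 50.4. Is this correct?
Yes, the result is correct.

Step 1: Calculate the correct sum after transformation
Step 2: Apply multiplier 1.2 to records where room_type = 'economy'
Step 3: Correct result = 50.4
Step 4: Claimed result = 50.4
Step 5: 50.4 = 50.4 ✓
Conclusion: The claimed result is correct.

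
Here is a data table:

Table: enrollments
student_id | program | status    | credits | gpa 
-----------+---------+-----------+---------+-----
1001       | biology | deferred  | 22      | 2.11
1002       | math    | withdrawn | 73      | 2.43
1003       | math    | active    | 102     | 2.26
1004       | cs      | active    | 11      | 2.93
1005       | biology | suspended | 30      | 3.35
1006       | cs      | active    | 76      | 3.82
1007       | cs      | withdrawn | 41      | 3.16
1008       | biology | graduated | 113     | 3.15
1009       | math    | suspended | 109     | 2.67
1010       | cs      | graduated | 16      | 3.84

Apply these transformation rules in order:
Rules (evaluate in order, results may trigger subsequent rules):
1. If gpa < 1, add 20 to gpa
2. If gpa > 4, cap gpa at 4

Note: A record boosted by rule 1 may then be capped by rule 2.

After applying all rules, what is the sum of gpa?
29.72

Step 1: Apply rule 1 to records with gpa < 1
  - 0 records get bonus of 20
  - Of these, 0 records then exceed 4 and get capped
Step 2: Apply rule 2 to records with gpa > 4
  - 0 records (original) are capped
Step 3: Calculate final sum = 29.72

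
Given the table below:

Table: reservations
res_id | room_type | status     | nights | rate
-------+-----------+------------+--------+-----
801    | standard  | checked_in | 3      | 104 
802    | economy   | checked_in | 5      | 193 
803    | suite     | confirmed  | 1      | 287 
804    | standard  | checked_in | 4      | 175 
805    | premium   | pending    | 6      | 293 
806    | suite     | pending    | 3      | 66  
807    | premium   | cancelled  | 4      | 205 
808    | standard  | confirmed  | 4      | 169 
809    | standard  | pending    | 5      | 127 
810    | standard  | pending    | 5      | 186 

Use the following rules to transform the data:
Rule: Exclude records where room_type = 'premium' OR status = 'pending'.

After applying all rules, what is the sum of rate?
928

Step 1: Find records where room_type = 'premium' OR status = 'pending'
Step 2: 5 records match, summing to 877
Step 3: Original sum: 1805
Step 4: Remaining sum = 1805 - 877 = 928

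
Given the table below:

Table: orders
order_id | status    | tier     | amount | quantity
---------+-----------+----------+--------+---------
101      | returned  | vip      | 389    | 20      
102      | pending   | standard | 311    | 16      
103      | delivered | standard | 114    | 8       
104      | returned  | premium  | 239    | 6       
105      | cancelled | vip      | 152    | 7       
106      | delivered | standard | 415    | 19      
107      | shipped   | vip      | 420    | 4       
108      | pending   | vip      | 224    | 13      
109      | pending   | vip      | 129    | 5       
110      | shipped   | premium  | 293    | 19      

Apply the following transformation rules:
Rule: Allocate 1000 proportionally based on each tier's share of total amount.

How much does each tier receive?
premium: 198.06, standard: 312.73, vip: 489.2

Step 1: Calculate total amount = 2686
Step 2: Calculate each tier's proportion:
  premium: 532/2686 = 19.81% → 198.06
  standard: 840/2686 = 31.27% → 312.73
  vip: 1314/2686 = 48.92% → 489.2
Step 3: Verify: sum of allocations ≈ 1000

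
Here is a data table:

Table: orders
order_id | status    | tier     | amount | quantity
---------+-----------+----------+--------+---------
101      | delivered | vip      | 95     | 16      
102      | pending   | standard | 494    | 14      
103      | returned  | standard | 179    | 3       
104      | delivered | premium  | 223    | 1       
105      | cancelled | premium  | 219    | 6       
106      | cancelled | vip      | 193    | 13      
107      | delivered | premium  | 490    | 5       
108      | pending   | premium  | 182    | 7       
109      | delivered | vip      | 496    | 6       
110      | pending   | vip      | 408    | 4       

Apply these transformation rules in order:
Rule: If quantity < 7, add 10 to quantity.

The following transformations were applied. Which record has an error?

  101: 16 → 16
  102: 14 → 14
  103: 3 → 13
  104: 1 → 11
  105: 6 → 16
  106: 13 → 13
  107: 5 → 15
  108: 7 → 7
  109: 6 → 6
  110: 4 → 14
Record 109 has an error. The correct transformed value should be 16, not 6.

Step 1: Check each record against the rule
Step 2: Record 109 has quantity = 6
Step 3: Since 6 < 7, the bonus should have been applied
Step 4: Correct value = 16, but claimed value = 6
Conclusion: Record 109 has the error.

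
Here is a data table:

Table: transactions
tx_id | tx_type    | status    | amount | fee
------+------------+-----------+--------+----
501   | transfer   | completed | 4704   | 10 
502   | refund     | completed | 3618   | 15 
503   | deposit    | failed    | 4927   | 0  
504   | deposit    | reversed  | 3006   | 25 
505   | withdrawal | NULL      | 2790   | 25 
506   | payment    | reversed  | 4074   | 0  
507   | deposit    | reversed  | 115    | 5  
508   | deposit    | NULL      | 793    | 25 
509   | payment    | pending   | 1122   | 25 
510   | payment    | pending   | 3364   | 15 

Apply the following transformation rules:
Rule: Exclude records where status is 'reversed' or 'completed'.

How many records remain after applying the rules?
5

Step 1: Count records to exclude
  - 3 (reversed) + 2 (completed) = 5 records
Step 2: Total records: 10
Step 3: Remaining = 10 - 5 = 5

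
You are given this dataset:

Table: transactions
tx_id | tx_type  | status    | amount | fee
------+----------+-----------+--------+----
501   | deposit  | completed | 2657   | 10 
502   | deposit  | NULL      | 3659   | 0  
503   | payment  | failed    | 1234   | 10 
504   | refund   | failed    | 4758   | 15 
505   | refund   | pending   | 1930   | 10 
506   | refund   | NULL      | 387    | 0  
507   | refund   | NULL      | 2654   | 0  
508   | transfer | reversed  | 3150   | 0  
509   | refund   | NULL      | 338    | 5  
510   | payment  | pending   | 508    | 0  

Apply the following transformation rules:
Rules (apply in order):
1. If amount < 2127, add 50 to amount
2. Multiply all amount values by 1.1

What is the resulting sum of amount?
23677.5

Step 1: Apply Rule 1 - Add 50 to records with amount < 2127
  - 5 records affected: 4397 + (5 × 50) = 4647
  - Unaffected records: 16878
  - Sum after Rule 1: 21525
Step 2: Apply Rule 2 - Multiply all by 1.1
  - 21525 × 1.1 = 23677.5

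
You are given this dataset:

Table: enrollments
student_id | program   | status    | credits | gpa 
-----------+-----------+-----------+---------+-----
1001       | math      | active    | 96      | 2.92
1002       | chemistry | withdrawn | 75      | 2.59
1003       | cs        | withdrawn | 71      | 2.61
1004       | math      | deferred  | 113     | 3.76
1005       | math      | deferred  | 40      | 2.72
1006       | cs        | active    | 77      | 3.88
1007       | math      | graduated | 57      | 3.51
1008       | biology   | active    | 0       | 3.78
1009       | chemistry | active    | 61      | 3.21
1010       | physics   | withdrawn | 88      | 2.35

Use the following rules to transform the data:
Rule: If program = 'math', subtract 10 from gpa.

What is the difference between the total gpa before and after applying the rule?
40.0

Step 1: Original sum of gpa = 31.33
Step 2: 4 records have program = 'math'
Step 3: Each affected record changes by -10
Step 4: Total change = 4 × -10 = -40
Step 5: New sum = 31.33 + -40 = -8.67
Step 6: Difference = |-8.67 - 31.33| = 40.0
        (Sum decreased by 40.0)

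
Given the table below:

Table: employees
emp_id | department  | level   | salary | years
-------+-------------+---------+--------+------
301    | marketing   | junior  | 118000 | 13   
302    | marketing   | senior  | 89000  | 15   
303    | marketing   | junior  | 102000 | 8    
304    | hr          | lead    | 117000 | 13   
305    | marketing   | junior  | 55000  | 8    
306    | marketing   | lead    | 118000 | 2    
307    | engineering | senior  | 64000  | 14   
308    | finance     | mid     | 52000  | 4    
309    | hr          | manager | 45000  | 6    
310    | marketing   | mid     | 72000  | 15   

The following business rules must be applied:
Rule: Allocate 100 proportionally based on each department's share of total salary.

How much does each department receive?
engineering: 7.69, finance: 6.25, hr: 19.47, marketing: 66.59

Step 1: Calculate total salary = 832000
Step 2: Calculate each department's proportion:
  engineering: 64000/832000 = 7.69% → 7.69
  finance: 52000/832000 = 6.25% → 6.25
  hr: 162000/832000 = 19.47% → 19.47
  marketing: 554000/832000 = 66.59% → 66.59
Step 3: Verify: sum of allocations ≈ 100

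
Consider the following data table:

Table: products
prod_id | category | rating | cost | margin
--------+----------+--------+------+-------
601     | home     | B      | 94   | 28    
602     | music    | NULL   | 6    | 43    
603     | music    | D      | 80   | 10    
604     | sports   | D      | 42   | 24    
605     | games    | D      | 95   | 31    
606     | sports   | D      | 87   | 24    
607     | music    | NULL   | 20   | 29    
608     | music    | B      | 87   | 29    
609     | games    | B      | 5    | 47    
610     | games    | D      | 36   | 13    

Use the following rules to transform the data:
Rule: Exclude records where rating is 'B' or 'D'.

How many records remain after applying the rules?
2

Step 1: Count records to exclude
  - 3 (B) + 5 (D) = 8 records
Step 2: Total records: 10
Step 3: Remaining = 10 - 8 = 2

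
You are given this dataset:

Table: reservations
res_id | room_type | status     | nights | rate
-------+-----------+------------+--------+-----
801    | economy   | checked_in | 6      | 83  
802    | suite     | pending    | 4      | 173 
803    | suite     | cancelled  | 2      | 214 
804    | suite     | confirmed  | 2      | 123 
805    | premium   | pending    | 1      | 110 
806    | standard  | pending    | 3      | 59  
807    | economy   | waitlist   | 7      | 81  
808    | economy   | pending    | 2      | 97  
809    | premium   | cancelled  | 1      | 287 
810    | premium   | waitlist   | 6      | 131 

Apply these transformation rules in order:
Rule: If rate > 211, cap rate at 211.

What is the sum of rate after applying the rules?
1279

Step 1: 2 records have rate > 211
Step 2: These records originally summed to 501
Step 3: After capping: 2 × 211 = 422
Step 4: Unaffected records sum: 857
Step 5: Final sum = 422 + 857 = 1279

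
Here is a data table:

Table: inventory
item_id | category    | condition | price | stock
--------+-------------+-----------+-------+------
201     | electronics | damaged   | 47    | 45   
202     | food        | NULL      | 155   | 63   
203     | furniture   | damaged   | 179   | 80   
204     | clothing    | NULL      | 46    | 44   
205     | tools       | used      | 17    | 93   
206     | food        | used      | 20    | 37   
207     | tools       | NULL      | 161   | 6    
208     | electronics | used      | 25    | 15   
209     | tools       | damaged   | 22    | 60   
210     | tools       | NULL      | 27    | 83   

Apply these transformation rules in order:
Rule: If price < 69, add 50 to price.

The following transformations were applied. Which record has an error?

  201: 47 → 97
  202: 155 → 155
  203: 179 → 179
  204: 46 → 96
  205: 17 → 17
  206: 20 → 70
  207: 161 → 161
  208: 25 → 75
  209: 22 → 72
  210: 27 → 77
Record 205 has an error. The correct transformed value should be 67, not 17.

Step 1: Check each record against the rule
Step 2: Record 205 has price = 17
Step 3: Since 17 < 69, the bonus should have been applied
Step 4: Correct value = 67, but claimed value = 17
Conclusion: Record 205 has the error.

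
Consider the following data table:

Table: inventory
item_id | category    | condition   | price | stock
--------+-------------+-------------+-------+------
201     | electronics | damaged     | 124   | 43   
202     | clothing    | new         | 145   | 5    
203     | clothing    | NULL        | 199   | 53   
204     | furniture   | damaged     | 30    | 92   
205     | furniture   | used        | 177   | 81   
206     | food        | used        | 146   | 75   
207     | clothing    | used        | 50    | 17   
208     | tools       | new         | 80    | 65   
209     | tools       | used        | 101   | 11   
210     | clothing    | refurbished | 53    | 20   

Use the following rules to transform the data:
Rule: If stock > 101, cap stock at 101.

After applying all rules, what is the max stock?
92

Step 1: Original maximum stock = 92
Step 2: Check cap of 101 against maximum
Step 3: No records exceed the cap (max 92 <= cap 101), so no capping applies
Step 4: Maximum after transformation = 92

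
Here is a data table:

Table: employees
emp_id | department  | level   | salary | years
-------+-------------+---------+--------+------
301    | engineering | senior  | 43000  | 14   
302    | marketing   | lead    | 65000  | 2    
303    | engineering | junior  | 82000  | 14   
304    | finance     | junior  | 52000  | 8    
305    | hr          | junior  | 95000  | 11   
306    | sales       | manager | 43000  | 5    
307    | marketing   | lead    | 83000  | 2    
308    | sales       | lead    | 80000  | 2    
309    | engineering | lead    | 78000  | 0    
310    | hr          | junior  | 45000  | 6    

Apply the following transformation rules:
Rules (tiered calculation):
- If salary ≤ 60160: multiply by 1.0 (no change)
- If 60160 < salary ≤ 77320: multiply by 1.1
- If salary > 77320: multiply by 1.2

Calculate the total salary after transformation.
756100.0

Step 1: Tier 1 (salary ≤ 60160): 4 records, sum = 183000 × 1.0 = 183000.0
Step 2: Tier 2 (60160 < salary ≤ 77320): 1 records, sum = 65000 × 1.1 = 71500.0
Step 3: Tier 3 (salary > 77320): 5 records, sum = 418000 × 1.2 = 501600.0
Step 4: Final sum = 183000.0 + 71500.0 + 501600.0 = 756100.0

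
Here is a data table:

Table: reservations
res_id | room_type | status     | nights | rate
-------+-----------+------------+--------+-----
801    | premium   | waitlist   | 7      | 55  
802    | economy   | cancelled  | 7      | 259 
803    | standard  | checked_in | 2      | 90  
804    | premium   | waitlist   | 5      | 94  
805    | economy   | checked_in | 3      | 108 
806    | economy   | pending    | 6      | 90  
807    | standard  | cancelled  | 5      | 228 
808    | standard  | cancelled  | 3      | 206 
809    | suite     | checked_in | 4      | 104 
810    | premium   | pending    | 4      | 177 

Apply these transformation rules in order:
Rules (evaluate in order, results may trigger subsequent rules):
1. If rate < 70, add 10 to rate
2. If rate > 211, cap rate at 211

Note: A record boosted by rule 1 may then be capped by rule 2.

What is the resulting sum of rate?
1356

Step 1: Apply rule 1 to records with rate < 70
  - 1 records get bonus of 10
  - Of these, 0 records then exceed 211 and get capped
Step 2: Apply rule 2 to records with rate > 211
  - 2 records (original) are capped
Step 3: Calculate final sum = 1356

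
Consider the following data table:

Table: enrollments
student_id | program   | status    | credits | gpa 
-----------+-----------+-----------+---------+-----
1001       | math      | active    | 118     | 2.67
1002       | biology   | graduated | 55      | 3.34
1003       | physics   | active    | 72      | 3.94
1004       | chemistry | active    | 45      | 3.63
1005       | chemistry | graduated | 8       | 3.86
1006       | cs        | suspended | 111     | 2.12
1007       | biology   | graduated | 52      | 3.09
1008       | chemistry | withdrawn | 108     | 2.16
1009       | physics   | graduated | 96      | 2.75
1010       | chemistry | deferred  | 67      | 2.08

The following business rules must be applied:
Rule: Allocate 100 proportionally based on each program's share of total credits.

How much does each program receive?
biology: 14.62, chemistry: 31.15, cs: 15.16, math: 16.12, physics: 22.95

Step 1: Calculate total credits = 732
Step 2: Calculate each program's proportion:
  biology: 107/732 = 14.62% → 14.62
  chemistry: 228/732 = 31.15% → 31.15
  cs: 111/732 = 15.16% → 15.16
  math: 118/732 = 16.12% → 16.12
  physics: 168/732 = 22.95% → 22.95
Step 3: Verify: sum of allocations ≈ 100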